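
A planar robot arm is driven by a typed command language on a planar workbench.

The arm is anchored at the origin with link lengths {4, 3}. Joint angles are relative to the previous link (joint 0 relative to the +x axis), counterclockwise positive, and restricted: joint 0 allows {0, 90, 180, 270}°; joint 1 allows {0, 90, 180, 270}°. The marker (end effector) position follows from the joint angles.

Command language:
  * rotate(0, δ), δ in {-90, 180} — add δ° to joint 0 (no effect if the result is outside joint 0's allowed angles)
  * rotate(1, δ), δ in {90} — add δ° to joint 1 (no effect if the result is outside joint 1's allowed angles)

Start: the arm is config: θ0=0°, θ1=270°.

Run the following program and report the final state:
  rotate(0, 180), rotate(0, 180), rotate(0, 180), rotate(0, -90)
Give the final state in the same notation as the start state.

config: θ0=90°, θ1=270°

begin: config: θ0=0°, θ1=270°
t=1 rotate(0, 180) ⇒ config: θ0=180°, θ1=270°
t=2 rotate(0, 180) ⇒ config: θ0=0°, θ1=270°
t=3 rotate(0, 180) ⇒ config: θ0=180°, θ1=270°
t=4 rotate(0, -90) ⇒ config: θ0=90°, θ1=270°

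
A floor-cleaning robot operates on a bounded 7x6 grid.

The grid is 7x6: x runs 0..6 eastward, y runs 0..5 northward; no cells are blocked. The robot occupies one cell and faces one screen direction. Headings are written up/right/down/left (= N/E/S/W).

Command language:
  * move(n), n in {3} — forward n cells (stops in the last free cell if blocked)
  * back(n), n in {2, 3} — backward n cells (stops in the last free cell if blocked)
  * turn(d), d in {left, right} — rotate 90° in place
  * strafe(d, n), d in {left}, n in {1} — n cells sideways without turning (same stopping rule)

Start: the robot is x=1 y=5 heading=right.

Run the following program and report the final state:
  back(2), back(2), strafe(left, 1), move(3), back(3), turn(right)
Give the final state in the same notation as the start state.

x=0 y=5 heading=down

initial: x=1 y=5 heading=right
step 1 (back(2)): x=0 y=5 heading=right
step 2 (back(2)): x=0 y=5 heading=right
step 3 (strafe(left, 1)): x=0 y=5 heading=right
step 4 (move(3)): x=3 y=5 heading=right
step 5 (back(3)): x=0 y=5 heading=right
step 6 (turn(right)): x=0 y=5 heading=down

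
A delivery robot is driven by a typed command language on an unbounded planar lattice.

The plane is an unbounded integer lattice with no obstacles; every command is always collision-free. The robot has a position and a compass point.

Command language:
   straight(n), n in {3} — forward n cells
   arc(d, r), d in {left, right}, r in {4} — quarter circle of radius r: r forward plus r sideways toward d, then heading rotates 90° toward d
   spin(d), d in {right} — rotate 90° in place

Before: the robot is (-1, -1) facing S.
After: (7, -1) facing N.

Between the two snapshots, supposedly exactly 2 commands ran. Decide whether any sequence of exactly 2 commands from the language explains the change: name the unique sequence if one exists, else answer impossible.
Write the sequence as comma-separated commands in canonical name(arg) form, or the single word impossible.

arc(left, 4), arc(left, 4)

key: cell and facing (now N) both changed — the 2 commands mix motion and turning
start: (-1, -1) facing S
t=1 arc(left, 4) ⇒ (3, -5) facing E
t=2 arc(left, 4) ⇒ (7, -1) facing N
all 16 alternatives checked — unique.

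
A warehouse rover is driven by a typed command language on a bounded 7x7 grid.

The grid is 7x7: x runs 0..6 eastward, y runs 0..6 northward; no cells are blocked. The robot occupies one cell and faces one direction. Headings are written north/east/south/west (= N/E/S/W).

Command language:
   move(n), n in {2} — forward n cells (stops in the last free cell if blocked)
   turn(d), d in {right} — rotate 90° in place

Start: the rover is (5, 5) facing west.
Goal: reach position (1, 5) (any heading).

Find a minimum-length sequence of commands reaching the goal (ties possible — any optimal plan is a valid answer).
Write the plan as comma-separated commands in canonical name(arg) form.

move(2), move(2)

from: (5, 5) facing west
1. move(2) → (3, 5) facing west
2. move(2) → (1, 5) facing west
minimal: 2 command(s), checked below 2.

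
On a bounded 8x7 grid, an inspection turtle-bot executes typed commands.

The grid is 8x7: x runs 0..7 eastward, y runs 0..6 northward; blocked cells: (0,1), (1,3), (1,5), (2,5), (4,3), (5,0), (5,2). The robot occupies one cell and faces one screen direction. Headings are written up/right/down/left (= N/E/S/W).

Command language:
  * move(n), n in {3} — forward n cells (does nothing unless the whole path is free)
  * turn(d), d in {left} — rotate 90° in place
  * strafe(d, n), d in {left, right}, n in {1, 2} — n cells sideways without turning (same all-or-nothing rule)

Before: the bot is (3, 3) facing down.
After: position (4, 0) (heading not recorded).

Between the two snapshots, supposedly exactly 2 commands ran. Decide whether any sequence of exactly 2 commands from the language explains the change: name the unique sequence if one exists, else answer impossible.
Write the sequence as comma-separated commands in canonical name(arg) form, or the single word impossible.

move(3), strafe(left, 1)

key: order matters: swapping move(3) and strafe(left, 1) lands elsewhere
from: (3, 3) facing down
[1] after move(3): (3, 0) facing down
[2] after strafe(left, 1): (4, 0) facing down
uniquely the one of 36 2-step routes that fits.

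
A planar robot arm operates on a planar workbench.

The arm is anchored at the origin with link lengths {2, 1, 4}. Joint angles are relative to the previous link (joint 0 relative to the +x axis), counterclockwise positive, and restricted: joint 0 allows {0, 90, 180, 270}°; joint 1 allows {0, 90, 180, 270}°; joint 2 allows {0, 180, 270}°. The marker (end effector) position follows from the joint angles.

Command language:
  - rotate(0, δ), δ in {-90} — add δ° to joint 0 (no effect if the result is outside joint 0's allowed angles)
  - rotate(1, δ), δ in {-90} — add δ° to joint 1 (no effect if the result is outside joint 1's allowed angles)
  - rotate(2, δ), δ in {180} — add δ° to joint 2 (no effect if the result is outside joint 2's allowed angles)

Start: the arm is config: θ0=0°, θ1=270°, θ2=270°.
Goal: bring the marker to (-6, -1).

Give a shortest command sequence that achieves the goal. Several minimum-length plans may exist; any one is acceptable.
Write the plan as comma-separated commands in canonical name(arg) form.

rotate(1, -90), rotate(1, -90), rotate(0, -90), rotate(0, -90)

begin: config: θ0=0°, θ1=270°, θ2=270°
1. rotate(1, -90) → config: θ0=0°, θ1=180°, θ2=270°
2. rotate(1, -90) → config: θ0=0°, θ1=90°, θ2=270°
3. rotate(0, -90) → config: θ0=270°, θ1=90°, θ2=270°
4. rotate(0, -90) → config: θ0=180°, θ1=90°, θ2=270°
shorter routes all fall short; 4 is best.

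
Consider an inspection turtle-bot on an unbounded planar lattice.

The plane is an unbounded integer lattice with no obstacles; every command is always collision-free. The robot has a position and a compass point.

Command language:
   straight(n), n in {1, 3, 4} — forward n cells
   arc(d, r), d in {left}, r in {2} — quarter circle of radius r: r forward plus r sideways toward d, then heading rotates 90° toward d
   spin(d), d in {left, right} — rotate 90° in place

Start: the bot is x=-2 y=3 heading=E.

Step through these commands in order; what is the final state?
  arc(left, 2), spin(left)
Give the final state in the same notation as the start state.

x=0 y=5 heading=W

initial: x=-2 y=3 heading=E
t=1 arc(left, 2) ⇒ x=0 y=5 heading=N
t=2 spin(left) ⇒ x=0 y=5 heading=W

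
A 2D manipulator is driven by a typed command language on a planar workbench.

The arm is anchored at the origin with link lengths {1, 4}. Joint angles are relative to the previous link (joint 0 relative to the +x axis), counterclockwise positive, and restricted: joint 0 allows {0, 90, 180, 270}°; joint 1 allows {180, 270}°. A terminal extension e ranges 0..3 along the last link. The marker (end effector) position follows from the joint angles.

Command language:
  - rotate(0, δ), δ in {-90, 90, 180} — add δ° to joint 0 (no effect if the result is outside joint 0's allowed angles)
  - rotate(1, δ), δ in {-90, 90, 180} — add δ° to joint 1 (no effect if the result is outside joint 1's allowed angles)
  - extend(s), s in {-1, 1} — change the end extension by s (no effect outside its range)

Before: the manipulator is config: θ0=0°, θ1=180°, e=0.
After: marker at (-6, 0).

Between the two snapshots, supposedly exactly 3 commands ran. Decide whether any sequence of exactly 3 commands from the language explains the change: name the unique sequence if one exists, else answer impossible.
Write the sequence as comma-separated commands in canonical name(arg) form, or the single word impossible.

initial: config: θ0=0°, θ1=180°, e=0
[1] after extend(1): config: θ0=0°, θ1=180°, e=1
[2] after extend(1): config: θ0=0°, θ1=180°, e=2
[3] after extend(1): config: θ0=0°, θ1=180°, e=3
no other 3-command option fits: unique.

extend(1), extend(1), extend(1)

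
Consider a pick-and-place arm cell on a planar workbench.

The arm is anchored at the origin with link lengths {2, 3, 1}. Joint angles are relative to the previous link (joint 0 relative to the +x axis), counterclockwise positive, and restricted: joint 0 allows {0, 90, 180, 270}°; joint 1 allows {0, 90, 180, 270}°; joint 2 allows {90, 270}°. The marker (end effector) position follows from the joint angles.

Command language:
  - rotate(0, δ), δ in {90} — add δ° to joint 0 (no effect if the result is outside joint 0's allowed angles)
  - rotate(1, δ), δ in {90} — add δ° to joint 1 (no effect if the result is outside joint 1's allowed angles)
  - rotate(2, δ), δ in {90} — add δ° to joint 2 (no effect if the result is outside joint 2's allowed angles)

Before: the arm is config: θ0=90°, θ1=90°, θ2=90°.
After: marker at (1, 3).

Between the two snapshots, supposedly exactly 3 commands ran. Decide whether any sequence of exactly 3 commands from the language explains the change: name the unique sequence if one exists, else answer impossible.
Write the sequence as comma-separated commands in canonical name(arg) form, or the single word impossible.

from: config: θ0=90°, θ1=90°, θ2=90°
step 1 (rotate(0, 90)): config: θ0=180°, θ1=90°, θ2=90°
step 2 (rotate(0, 90)): config: θ0=270°, θ1=90°, θ2=90°
step 3 (rotate(0, 90)): config: θ0=0°, θ1=90°, θ2=90°
no other 3-command option fits: unique.

rotate(0, 90), rotate(0, 90), rotate(0, 90)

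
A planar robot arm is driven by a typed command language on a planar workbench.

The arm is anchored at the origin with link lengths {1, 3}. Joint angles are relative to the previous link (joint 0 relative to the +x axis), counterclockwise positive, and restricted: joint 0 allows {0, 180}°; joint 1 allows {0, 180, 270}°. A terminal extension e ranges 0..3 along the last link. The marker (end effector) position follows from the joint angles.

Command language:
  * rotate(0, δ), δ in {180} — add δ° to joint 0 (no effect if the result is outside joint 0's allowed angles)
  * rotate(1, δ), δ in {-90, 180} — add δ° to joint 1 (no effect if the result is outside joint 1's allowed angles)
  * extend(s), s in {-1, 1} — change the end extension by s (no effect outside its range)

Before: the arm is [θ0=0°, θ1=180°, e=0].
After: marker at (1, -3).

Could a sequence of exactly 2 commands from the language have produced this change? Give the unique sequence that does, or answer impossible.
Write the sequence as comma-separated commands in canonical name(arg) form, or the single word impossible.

key: order matters: swapping rotate(1, 180) and rotate(1, -90) lands elsewhere
start: [θ0=0°, θ1=180°, e=0]
step 1 (rotate(1, 180)): [θ0=0°, θ1=0°, e=0]
step 2 (rotate(1, -90)): [θ0=0°, θ1=270°, e=0]
all 25 alternatives checked — unique.

rotate(1, 180), rotate(1, -90)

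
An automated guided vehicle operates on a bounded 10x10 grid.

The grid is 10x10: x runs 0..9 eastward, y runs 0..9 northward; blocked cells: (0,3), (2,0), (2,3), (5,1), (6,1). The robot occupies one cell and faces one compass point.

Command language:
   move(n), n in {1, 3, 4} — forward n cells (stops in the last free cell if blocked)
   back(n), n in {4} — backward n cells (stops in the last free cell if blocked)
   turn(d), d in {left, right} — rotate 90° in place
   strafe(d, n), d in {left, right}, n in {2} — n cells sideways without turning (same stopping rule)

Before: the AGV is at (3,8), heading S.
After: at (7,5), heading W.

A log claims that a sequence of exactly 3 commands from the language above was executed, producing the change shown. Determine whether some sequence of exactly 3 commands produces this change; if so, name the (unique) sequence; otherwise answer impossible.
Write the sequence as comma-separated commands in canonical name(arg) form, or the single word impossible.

key: position moved to (7,5) AND the heading swung to W — translation plus rotation needed
t0: at (3,8), heading S
step 1 (move(3)): at (3,5), heading S
step 2 (turn(right)): at (3,5), heading W
step 3 (back(4)): at (7,5), heading W
uniquely the one of 512 3-step routes that fits.

move(3), turn(right), back(4)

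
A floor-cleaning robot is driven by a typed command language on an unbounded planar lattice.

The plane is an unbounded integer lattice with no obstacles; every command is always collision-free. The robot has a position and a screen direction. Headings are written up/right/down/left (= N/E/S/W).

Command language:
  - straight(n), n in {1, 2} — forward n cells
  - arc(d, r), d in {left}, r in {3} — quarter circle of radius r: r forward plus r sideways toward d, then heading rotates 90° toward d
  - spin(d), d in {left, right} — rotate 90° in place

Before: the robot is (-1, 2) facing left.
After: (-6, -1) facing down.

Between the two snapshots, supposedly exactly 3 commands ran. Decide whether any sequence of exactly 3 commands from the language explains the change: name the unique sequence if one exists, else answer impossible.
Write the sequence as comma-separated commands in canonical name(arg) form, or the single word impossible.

straight(1), straight(1), arc(left, 3)

key: position moved to (-6,-1) AND the heading swung to S — translation plus rotation needed
initial: (-1, 2) facing left
1. straight(1) → (-2, 2) facing left
2. straight(1) → (-3, 2) facing left
3. arc(left, 3) → (-6, -1) facing down
no other 3-command option fits: unique.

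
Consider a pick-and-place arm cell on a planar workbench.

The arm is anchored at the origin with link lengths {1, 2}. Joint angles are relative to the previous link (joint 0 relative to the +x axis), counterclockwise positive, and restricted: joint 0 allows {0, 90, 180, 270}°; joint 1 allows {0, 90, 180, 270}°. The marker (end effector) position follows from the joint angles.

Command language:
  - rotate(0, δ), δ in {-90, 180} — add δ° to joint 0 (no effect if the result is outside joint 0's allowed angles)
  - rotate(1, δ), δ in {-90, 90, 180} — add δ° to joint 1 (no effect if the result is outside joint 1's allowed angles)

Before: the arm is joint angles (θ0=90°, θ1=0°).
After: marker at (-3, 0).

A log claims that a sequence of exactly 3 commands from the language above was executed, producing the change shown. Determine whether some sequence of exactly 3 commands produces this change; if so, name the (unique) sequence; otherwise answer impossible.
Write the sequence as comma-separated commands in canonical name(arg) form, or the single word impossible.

t0: joint angles (θ0=90°, θ1=0°)
t=1 rotate(0, -90) ⇒ joint angles (θ0=0°, θ1=0°)
t=2 rotate(0, -90) ⇒ joint angles (θ0=270°, θ1=0°)
t=3 rotate(0, -90) ⇒ joint angles (θ0=180°, θ1=0°)
all 125 alternatives checked — unique.

rotate(0, -90), rotate(0, -90), rotate(0, -90)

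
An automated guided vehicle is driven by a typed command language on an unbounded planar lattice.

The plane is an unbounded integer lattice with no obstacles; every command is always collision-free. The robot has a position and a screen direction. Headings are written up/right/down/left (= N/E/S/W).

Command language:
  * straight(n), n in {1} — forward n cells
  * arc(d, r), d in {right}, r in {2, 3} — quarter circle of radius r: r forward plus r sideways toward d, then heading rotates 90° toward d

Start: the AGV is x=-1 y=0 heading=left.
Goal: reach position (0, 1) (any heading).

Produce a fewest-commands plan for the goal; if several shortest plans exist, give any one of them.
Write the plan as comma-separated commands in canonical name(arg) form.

initial: x=-1 y=0 heading=left
step 1 (arc(right, 2)): x=-3 y=2 heading=up
step 2 (arc(right, 3)): x=0 y=5 heading=right
step 3 (arc(right, 2)): x=2 y=3 heading=down
step 4 (arc(right, 2)): x=0 y=1 heading=left
shorter routes all fall short; 4 is best.

arc(right, 2), arc(right, 3), arc(right, 2), arc(right, 2)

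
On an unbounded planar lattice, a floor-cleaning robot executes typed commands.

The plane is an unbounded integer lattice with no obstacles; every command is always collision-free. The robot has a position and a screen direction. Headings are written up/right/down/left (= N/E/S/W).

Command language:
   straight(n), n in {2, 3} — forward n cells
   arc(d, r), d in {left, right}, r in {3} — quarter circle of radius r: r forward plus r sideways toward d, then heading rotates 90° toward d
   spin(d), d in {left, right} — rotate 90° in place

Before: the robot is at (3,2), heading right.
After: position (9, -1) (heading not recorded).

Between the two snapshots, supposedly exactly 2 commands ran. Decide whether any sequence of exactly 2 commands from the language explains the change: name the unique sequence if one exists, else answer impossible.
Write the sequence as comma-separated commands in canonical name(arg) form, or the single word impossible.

key: order matters: swapping straight(3) and arc(right, 3) lands elsewhere
begin: at (3,2), heading right
t=1 straight(3) ⇒ at (6,2), heading right
t=2 arc(right, 3) ⇒ at (9,-1), heading down
no other 2-command option fits: unique.

straight(3), arc(right, 3)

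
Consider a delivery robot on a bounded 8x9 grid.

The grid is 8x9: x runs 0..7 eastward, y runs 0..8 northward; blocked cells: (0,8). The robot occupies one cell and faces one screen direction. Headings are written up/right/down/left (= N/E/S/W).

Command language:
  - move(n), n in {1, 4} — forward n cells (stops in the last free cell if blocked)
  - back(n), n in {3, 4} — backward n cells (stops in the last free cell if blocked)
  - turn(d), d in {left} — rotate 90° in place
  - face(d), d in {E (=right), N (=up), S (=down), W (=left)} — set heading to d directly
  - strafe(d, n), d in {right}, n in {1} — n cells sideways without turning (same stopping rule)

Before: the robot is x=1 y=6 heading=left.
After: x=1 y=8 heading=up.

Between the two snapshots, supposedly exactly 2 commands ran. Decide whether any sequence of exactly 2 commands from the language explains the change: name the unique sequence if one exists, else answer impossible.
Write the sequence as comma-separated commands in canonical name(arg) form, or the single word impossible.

face(N), move(4)

key: cell and facing (now N) both changed — the 2 commands mix motion and turning
start: x=1 y=6 heading=left
step 1 (face(N)): x=1 y=6 heading=up
step 2 (move(4)): x=1 y=8 heading=up
all 100 alternatives checked — unique.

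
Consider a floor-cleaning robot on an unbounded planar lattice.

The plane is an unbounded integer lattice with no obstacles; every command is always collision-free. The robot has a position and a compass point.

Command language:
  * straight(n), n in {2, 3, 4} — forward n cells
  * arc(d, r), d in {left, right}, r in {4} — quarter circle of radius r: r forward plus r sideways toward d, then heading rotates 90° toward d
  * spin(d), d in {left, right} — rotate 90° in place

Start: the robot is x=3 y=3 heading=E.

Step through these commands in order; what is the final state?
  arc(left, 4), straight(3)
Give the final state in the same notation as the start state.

from: x=3 y=3 heading=E
1. arc(left, 4) → x=7 y=7 heading=N
2. straight(3) → x=7 y=10 heading=N

x=7 y=10 heading=N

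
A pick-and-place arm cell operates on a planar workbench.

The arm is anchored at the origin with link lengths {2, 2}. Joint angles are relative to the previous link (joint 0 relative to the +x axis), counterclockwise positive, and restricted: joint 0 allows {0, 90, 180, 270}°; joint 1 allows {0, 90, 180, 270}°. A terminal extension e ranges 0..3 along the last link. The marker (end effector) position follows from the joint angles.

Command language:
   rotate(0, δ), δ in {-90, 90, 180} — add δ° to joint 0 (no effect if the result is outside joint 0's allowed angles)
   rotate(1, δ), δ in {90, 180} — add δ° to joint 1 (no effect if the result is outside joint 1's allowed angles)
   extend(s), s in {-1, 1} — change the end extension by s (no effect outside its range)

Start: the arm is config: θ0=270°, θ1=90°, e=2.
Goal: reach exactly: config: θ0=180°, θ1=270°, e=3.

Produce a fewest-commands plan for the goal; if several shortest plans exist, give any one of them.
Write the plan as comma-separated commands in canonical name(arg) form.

rotate(1, 180), extend(1), rotate(0, -90)

start: config: θ0=270°, θ1=90°, e=2
t=1 rotate(1, 180) ⇒ config: θ0=270°, θ1=270°, e=2
t=2 extend(1) ⇒ config: θ0=270°, θ1=270°, e=3
t=3 rotate(0, -90) ⇒ config: θ0=180°, θ1=270°, e=3
minimal: 3 command(s), checked below 3.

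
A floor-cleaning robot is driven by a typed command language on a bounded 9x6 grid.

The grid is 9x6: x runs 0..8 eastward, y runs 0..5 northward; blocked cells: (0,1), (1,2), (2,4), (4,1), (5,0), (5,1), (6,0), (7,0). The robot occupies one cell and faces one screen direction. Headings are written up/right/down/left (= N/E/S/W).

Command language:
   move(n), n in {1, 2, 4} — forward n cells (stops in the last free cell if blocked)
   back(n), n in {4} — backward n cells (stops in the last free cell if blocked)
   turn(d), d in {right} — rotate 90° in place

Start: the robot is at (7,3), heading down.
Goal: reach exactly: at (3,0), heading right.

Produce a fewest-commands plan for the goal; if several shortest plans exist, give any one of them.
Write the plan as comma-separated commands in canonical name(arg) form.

turn(right), move(4), turn(right), back(4), turn(right)

t0: at (7,3), heading down
t=1 turn(right) ⇒ at (7,3), heading left
t=2 move(4) ⇒ at (3,3), heading left
t=3 turn(right) ⇒ at (3,3), heading up
t=4 back(4) ⇒ at (3,0), heading up
t=5 turn(right) ⇒ at (3,0), heading right
no 4-step plan works, so 5 is optimal.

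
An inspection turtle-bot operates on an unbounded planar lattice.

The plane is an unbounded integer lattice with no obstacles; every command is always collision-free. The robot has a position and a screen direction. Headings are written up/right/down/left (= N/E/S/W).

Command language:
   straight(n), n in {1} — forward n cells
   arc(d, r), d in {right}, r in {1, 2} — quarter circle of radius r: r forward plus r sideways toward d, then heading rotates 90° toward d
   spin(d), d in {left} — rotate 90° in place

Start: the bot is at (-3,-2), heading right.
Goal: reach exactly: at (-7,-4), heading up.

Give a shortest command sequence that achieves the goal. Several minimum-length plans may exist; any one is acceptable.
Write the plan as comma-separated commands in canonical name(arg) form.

begin: at (-3,-2), heading right
t=1 arc(right, 1) ⇒ at (-2,-3), heading down
t=2 arc(right, 1) ⇒ at (-3,-4), heading left
t=3 spin(left) ⇒ at (-3,-4), heading down
t=4 arc(right, 2) ⇒ at (-5,-6), heading left
t=5 arc(right, 2) ⇒ at (-7,-4), heading up
no 4-step plan works, so 5 is optimal.

arc(right, 1), arc(right, 1), spin(left), arc(right, 2), arc(right, 2)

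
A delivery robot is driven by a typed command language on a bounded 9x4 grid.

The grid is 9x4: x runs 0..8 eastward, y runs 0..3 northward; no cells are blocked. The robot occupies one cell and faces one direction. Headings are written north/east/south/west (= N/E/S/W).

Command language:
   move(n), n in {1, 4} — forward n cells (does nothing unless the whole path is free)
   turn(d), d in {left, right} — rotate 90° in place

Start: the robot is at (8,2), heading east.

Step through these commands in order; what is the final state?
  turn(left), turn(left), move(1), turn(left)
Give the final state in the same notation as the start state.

start: at (8,2), heading east
1. turn(left) → at (8,2), heading north
2. turn(left) → at (8,2), heading west
3. move(1) → at (7,2), heading west
4. turn(left) → at (7,2), heading south

at (7,2), heading south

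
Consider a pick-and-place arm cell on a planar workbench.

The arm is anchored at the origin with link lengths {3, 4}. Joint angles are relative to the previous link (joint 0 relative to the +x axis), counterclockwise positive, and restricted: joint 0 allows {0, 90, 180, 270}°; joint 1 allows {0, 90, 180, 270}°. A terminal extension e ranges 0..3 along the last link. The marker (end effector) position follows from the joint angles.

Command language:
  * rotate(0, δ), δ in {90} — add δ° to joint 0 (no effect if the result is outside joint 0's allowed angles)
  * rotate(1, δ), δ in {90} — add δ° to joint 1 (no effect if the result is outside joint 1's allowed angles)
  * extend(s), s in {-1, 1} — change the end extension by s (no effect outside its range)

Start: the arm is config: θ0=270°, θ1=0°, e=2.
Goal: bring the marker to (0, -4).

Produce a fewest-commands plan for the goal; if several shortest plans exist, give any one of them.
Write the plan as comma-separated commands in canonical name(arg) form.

extend(1), rotate(1, 90), rotate(1, 90), rotate(0, 90), rotate(0, 90)

begin: config: θ0=270°, θ1=0°, e=2
t=1 extend(1) ⇒ config: θ0=270°, θ1=0°, e=3
t=2 rotate(1, 90) ⇒ config: θ0=270°, θ1=90°, e=3
t=3 rotate(1, 90) ⇒ config: θ0=270°, θ1=180°, e=3
t=4 rotate(0, 90) ⇒ config: θ0=0°, θ1=180°, e=3
t=5 rotate(0, 90) ⇒ config: θ0=90°, θ1=180°, e=3
minimal: 5 command(s), checked below 5.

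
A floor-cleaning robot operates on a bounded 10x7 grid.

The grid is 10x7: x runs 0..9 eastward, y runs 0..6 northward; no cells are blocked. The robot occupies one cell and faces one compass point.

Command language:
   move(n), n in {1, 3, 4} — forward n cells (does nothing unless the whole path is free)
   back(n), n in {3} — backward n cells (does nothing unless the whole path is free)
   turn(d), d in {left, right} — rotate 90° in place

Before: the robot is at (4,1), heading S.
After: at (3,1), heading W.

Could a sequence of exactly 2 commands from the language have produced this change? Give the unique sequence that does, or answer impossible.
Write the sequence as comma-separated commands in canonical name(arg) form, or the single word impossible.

turn(right), move(1)

key: running move(1) before turn(right) would end elsewhere — order is forced
t0: at (4,1), heading S
step 1 (turn(right)): at (4,1), heading W
step 2 (move(1)): at (3,1), heading W
no other 2-command option fits: unique.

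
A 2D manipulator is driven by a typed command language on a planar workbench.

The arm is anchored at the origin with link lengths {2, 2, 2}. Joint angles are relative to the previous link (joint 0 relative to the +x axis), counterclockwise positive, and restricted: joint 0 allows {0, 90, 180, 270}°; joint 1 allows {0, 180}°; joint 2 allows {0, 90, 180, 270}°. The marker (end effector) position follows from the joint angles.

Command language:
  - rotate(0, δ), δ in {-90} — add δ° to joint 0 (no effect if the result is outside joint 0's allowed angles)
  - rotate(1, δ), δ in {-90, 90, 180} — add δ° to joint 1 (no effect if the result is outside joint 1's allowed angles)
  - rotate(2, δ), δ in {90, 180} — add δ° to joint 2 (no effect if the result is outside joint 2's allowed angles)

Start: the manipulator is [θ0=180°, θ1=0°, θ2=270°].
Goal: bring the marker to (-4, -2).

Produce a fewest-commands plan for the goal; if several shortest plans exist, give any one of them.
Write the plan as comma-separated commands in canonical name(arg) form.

start: [θ0=180°, θ1=0°, θ2=270°]
[1] after rotate(2, 180): [θ0=180°, θ1=0°, θ2=90°]
nothing shorter than 1 reaches the goal.

rotate(2, 180)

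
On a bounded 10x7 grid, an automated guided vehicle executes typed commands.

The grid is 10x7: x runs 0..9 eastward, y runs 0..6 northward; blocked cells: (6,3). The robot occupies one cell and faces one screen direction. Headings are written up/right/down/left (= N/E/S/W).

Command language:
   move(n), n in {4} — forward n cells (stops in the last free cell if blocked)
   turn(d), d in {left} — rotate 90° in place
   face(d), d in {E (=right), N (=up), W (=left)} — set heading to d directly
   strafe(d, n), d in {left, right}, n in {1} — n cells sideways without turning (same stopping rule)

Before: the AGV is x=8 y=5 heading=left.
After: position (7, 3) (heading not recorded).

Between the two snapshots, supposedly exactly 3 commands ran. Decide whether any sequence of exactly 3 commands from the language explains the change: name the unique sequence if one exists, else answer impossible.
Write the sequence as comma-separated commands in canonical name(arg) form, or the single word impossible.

strafe(left, 1), strafe(left, 1), move(4)

key: running move(4) before strafe(left, 1) would end elsewhere — order is forced
t0: x=8 y=5 heading=left
1. strafe(left, 1) → x=8 y=4 heading=left
2. strafe(left, 1) → x=8 y=3 heading=left
3. move(4) → x=7 y=3 heading=left
no rival 3-sequence matches.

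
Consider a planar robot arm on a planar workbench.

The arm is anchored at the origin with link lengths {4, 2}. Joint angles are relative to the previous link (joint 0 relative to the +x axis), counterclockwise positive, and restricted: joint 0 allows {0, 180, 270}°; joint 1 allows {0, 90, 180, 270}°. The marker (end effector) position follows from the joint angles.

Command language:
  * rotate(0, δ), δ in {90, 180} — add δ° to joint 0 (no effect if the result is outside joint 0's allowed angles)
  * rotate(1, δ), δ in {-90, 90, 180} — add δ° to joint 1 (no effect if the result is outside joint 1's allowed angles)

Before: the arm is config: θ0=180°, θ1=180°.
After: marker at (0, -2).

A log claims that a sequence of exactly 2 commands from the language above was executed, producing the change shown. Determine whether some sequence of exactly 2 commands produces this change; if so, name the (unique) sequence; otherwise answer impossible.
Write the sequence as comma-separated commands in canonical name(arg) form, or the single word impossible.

rotate(0, 90), rotate(0, 180)

key: running rotate(0, 180) before rotate(0, 90) would end elsewhere — order is forced
initial: config: θ0=180°, θ1=180°
step 1 (rotate(0, 90)): config: θ0=270°, θ1=180°
step 2 (rotate(0, 180)): config: θ0=270°, θ1=180°
all 25 alternatives checked — unique.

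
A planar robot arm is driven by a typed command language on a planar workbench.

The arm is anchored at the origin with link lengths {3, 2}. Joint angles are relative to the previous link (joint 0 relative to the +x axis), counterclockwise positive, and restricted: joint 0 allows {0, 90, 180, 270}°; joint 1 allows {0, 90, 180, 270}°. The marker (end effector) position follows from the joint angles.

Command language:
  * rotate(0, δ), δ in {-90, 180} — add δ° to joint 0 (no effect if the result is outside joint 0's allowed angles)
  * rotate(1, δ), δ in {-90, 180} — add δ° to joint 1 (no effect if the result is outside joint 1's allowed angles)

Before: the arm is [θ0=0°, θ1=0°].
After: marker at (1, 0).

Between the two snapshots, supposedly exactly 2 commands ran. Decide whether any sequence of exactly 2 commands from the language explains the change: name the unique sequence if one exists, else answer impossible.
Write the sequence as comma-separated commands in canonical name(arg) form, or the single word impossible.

from: [θ0=0°, θ1=0°]
t=1 rotate(1, -90) ⇒ [θ0=0°, θ1=270°]
t=2 rotate(1, -90) ⇒ [θ0=0°, θ1=180°]
all 16 alternatives checked — unique.

rotate(1, -90), rotate(1, -90)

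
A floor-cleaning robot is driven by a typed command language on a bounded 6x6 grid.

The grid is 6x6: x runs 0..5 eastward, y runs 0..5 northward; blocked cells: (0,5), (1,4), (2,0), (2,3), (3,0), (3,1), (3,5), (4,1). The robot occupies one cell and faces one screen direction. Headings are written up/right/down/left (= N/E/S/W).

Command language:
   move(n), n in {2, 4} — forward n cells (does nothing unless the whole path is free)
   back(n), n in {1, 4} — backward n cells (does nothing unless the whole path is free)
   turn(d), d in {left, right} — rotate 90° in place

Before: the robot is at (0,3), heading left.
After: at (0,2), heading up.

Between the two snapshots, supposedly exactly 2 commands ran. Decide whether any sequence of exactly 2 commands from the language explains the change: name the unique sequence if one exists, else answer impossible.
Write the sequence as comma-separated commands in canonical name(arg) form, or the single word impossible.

turn(right), back(1)

key: order matters: swapping turn(right) and back(1) lands elsewhere
begin: at (0,3), heading left
[1] after turn(right): at (0,3), heading up
[2] after back(1): at (0,2), heading up
all 36 alternatives checked — unique.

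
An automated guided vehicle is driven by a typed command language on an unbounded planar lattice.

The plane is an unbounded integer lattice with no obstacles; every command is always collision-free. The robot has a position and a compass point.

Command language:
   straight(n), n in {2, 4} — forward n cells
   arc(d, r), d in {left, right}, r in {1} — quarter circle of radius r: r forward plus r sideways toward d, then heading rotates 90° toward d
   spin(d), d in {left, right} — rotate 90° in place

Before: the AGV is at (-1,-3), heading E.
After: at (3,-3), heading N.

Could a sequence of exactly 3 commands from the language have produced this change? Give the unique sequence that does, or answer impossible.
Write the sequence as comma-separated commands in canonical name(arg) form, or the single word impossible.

key: running spin(left) before straight(2) would end elsewhere — order is forced
t0: at (-1,-3), heading E
1. straight(2) → at (1,-3), heading E
2. straight(2) → at (3,-3), heading E
3. spin(left) → at (3,-3), heading N
no rival 3-sequence matches.

straight(2), straight(2), spin(left)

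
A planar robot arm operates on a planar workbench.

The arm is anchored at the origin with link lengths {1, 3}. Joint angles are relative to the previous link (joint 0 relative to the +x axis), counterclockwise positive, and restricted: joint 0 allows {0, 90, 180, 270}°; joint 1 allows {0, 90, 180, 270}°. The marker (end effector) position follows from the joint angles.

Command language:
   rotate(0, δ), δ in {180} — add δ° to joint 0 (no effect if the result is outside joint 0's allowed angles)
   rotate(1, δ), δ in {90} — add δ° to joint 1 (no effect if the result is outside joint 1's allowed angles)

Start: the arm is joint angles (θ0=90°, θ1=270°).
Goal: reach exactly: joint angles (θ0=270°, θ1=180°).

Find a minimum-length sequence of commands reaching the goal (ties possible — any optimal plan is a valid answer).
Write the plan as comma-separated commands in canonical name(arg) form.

rotate(0, 180), rotate(1, 90), rotate(1, 90), rotate(1, 90)

initial: joint angles (θ0=90°, θ1=270°)
t=1 rotate(0, 180) ⇒ joint angles (θ0=270°, θ1=270°)
t=2 rotate(1, 90) ⇒ joint angles (θ0=270°, θ1=0°)
t=3 rotate(1, 90) ⇒ joint angles (θ0=270°, θ1=90°)
t=4 rotate(1, 90) ⇒ joint angles (θ0=270°, θ1=180°)
nothing shorter than 4 reaches the goal.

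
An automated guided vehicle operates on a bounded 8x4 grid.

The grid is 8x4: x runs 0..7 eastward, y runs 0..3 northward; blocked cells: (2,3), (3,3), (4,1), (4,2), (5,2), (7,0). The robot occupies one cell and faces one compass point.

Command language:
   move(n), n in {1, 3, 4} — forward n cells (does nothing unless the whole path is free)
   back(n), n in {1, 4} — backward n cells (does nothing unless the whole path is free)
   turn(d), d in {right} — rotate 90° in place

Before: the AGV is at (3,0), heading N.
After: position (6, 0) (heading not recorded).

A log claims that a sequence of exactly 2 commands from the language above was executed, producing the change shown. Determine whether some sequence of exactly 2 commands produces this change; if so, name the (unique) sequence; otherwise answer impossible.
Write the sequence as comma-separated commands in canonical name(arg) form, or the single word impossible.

key: order matters: swapping turn(right) and move(3) lands elsewhere
start: at (3,0), heading N
1. turn(right) → at (3,0), heading E
2. move(3) → at (6,0), heading E
uniquely the one of 36 2-step routes that fits.

turn(right), move(3)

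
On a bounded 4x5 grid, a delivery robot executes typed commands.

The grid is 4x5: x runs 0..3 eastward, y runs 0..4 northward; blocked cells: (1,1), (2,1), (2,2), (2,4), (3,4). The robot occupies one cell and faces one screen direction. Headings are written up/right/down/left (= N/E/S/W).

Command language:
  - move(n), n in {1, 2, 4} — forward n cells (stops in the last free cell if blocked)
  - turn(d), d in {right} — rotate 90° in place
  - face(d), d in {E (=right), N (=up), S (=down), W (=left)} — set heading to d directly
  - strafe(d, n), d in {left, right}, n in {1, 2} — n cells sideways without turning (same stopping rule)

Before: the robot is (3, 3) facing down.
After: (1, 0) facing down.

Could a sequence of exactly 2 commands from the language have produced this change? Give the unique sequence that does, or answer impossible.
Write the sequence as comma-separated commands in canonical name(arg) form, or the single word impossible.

move(4), strafe(right, 2)

key: heading stays S — no command in the sequence turns
start: (3, 3) facing down
1. move(4) → (3, 0) facing down
2. strafe(right, 2) → (1, 0) facing down
no other 2-command option fits: unique.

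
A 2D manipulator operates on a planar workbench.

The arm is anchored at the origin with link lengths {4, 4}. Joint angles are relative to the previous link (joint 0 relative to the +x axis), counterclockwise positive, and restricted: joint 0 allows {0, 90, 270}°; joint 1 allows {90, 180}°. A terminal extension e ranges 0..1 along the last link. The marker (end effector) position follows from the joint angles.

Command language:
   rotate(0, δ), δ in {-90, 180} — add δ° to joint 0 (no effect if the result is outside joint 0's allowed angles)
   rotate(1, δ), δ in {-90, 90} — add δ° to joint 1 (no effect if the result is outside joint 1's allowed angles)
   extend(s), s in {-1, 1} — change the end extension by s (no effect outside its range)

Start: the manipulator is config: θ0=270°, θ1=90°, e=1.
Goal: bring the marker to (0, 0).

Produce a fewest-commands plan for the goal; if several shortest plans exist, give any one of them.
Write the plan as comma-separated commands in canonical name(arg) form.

from: config: θ0=270°, θ1=90°, e=1
t=1 rotate(1, 90) ⇒ config: θ0=270°, θ1=180°, e=1
t=2 extend(-1) ⇒ config: θ0=270°, θ1=180°, e=0
minimal: 2 command(s), checked below 2.

rotate(1, 90), extend(-1)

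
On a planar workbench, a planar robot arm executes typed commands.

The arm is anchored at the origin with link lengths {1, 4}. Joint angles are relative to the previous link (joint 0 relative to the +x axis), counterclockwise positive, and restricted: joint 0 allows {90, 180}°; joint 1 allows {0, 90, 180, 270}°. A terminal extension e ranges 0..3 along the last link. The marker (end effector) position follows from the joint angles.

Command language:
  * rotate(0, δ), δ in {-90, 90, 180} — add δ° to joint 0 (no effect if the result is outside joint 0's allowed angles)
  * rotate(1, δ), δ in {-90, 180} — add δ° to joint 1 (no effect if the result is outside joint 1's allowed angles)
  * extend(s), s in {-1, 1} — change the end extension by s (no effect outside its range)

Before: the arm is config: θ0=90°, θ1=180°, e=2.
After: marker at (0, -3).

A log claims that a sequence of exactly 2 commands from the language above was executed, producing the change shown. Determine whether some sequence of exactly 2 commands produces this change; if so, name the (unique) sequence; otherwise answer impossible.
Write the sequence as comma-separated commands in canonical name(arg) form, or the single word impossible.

extend(-1), extend(-1)

initial: config: θ0=90°, θ1=180°, e=2
step 1 (extend(-1)): config: θ0=90°, θ1=180°, e=1
step 2 (extend(-1)): config: θ0=90°, θ1=180°, e=0
no rival 2-sequence matches.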